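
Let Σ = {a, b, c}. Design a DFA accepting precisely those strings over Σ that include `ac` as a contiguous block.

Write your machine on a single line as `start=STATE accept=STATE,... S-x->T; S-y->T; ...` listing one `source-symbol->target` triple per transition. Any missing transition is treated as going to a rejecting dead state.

start=q0; accept=q2; q0-a->q1; q0-b->q0; q0-c->q0; q1-a->q1; q1-b->q0; q1-c->q2; q2-a->q2; q2-b->q2; q2-c->q2

States q0..q1 record the length of the longest prefix of `ac` that matches the current input suffix. Reaching q2 means `ac` has been seen, and we stay there forever. Accept from q2.
3 states suffice.
        a   b   c  
>  q0   q1  q0  q0 
   q1   q1  q0  q2 
 * q2   q2  q2  q2 
(> = start, * = accepting)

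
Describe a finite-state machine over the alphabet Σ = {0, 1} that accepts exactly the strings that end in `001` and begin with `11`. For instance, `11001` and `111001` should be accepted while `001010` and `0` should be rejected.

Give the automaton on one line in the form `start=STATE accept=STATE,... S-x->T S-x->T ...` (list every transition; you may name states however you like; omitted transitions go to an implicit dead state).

start=s0 accept=s9 s0-0->s1 s0-1->s2 s1-0->s3 s1-1->s4 s2-0->s1 s2-1->s5 s3-0->s3 s3-1->s6 s4-0->s1 s4-1->s4 s5-0->s7 s5-1->s5 s6-0->s1 s6-1->s4 s7-0->s8 s7-1->s5 s8-0->s8 s8-1->s9 s9-0->s7 s9-1->s5

Handle the two conditions separately and then intersect. One (4 states) tracks how much of the suffix `001` has currently been matched; the other (4 states) tracks whether the input so far still matches the prefix `11`. Each combined state is a pair, one component from each; accept when both components accept.
        0   1  
>  s0   s1  s2 
   s1   s3  s4 
   s2   s1  s5 
   s3   s3  s6 
   s4   s1  s4 
   s5   s7  s5 
   s6   s1  s4 
   s7   s8  s5 
   s8   s8  s9 
 * s9   s7  s5 
(> = start, * = accepting)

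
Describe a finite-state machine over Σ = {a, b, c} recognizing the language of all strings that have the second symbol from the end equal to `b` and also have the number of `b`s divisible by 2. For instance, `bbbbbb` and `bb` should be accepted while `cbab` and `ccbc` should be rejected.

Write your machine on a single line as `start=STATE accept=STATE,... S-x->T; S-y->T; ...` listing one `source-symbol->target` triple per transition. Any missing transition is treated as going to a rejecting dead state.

Handle the two conditions separately and then intersect. One (13 states) tracks the last 2 symbols read; the other (2 states) tracks the count of `b`s modulo 2. Each combined state is a pair, one component from each; accept when both components accept.
22 states suffice.
          a    b    c  
>  q0     q1   q2   q3 
   q1     q4   q5   q6 
   q2     q7   q8   q9 
   q3    q10  q11  q12 
   q4     q4   q5   q6 
   q5     q7   q8   q9 
   q6    q10  q11  q12 
   q7    q13  q14  q15 
 * q8    q16  q17  q18 
   q9    q19  q20  q21 
   q10    q4   q5   q6 
   q11    q7   q8   q9 
   q12   q10  q11  q12 
   q13   q13  q14  q15 
   q14   q16  q17  q18 
   q15   q19  q20  q21 
 * q16    q4   q5   q6 
   q17    q7   q8   q9 
 * q18   q10  q11  q12 
   q19   q13  q14  q15 
   q20   q16  q17  q18 
   q21   q19  q20  q21 
(> = start, * = accepting)

start=q0; accept=q8,q16,q18; q0-a->q1; q0-b->q2; q0-c->q3; q1-a->q4; q1-b->q5; q1-c->q6; q2-a->q7; q2-b->q8; q2-c->q9; q3-a->q10; q3-b->q11; q3-c->q12; q4-a->q4; q4-b->q5; q4-c->q6; q5-a->q7; q5-b->q8; q5-c->q9; q6-a->q10; q6-b->q11; q6-c->q12; q7-a->q13; q7-b->q14; q7-c->q15; q8-a->q16; q8-b->q17; q8-c->q18; q9-a->q19; q9-b->q20; q9-c->q21; q10-a->q4; q10-b->q5; q10-c->q6; q11-a->q7; q11-b->q8; q11-c->q9; q12-a->q10; q12-b->q11; q12-c->q12; q13-a->q13; q13-b->q14; q13-c->q15; q14-a->q16; q14-b->q17; q14-c->q18; q15-a->q19; q15-b->q20; q15-c->q21; q16-a->q4; q16-b->q5; q16-c->q6; q17-a->q7; q17-b->q8; q17-c->q9; q18-a->q10; q18-b->q11; q18-c->q12; q19-a->q13; q19-b->q14; q19-c->q15; q20-a->q16; q20-b->q17; q20-c->q18; q21-a->q19; q21-b->q20; q21-c->q21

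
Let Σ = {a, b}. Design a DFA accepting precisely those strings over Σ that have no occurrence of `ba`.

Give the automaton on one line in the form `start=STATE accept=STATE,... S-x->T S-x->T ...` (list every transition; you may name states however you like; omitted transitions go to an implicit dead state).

Track partial matches of the forbidden pattern `ba`. State s2 is a dead state reached once `ba` has occurred; every other state accepts. s0 means no part of `ba` is currently matched.
With 3 states:
        a   b  
>* s0   s0  s1 
 * s1   s2  s1 
   s2   s2  s2 
(> = start, * = accepting)

start=s0 accept=s0,s1 s0-a->s0 s0-b->s1 s1-a->s2 s1-b->s1 s2-a->s2 s2-b->s2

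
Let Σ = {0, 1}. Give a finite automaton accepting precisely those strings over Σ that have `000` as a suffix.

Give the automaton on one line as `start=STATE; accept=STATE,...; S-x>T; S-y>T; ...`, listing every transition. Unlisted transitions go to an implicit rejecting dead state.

start=q0; accept=q3; q0-0>q1; q0-1>q0; q1-0>q2; q1-1>q0; q2-0>q3; q2-1>q0; q3-0>q3; q3-1>q0

Let each state record the length of the longest suffix of the input read so far that is also a prefix of `000`. q1 means the last symbol is `0`; q2 means the last 2 symbols are `00`; q3 means the last 3 symbols are `000`. Accept only at q3, where the string currently ends in `000`.
A 4-state machine:
        0   1  
>  q0   q1  q0 
   q1   q2  q0 
   q2   q3  q0 
 * q3   q3  q0 
(> = start, * = accepting)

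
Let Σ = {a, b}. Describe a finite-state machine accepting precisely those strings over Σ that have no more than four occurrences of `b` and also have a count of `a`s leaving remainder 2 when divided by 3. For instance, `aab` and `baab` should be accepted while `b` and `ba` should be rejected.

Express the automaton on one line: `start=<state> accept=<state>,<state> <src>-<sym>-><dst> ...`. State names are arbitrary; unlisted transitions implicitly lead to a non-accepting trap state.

Build one automaton per condition and run them in lockstep. The first has 6 states tracking the count of `b`s, saturating at 5; the second has 3 states tracking the count of `a`s modulo 3. A product state is a pair (one from each), accepting exactly when both do. Equivalent product states are then merged.
16 states suffice.
          a    b  
>  S0     S1   S2 
   S1     S3   S4 
   S2     S4   S5 
 * S3     S0   S6 
   S4     S6   S7 
   S5     S7   S8 
 * S6     S2   S9 
   S7     S9  S10 
   S8    S10  S11 
 * S9     S5  S12 
   S10   S12  S13 
   S11   S13  S14 
 * S12    S8  S15 
   S13   S15  S14 
   S14   S14  S14 
 * S15   S11  S14 
(> = start, * = accepting)

start=S0 accept=S3,S6,S9,S12,S15 S0-a->S1 S0-b->S2 S1-a->S3 S1-b->S4 S2-a->S4 S2-b->S5 S3-a->S0 S3-b->S6 S4-a->S6 S4-b->S7 S5-a->S7 S5-b->S8 S6-a->S2 S6-b->S9 S7-a->S9 S7-b->S10 S8-a->S10 S8-b->S11 S9-a->S5 S9-b->S12 S10-a->S12 S10-b->S13 S11-a->S13 S11-b->S14 S12-a->S8 S12-b->S15 S13-a->S15 S13-b->S14 S14-a->S14 S14-b->S14 S15-a->S11 S15-b->S14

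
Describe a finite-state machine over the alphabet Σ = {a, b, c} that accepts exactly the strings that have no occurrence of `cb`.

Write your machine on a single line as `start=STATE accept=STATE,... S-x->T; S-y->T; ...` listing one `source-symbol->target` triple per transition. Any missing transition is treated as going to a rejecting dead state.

Track partial matches of the forbidden pattern `cb`. State q2 is a dead state reached once `cb` has occurred; every other state accepts. q0 means no part of `cb` is currently matched.
        a   b   c  
>* q0   q0  q0  q1 
 * q1   q0  q2  q1 
   q2   q2  q2  q2 
(> = start, * = accepting)

start=q0; accept=q0,q1; q0-a->q0; q0-b->q0; q0-c->q1; q1-a->q0; q1-b->q2; q1-c->q1; q2-a->q2; q2-b->q2; q2-c->q2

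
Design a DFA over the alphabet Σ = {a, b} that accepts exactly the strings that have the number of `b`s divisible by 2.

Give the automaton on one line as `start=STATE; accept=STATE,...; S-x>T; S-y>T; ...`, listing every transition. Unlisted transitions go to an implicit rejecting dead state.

start=s0; accept=s0; s0-a>s0; s0-b>s1; s1-a>s1; s1-b>s0

The only thing that matters is how many `b`s have appeared, reduced mod 2. Use one state per residue: s0 for 0, …, s1 for 1. Reading `b` moves to the next residue; anything else stays put. s0 is accepting.
A 2-state machine:
        a   b  
>* s0   s0  s1 
   s1   s1  s0 
(> = start, * = accepting)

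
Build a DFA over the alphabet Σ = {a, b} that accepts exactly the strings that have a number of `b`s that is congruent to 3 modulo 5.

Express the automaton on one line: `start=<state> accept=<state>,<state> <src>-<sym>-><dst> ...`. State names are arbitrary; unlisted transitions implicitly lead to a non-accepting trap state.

start=q0 accept=q3 q0-a->q0 q0-b->q1 q1-a->q1 q1-b->q2 q2-a->q2 q2-b->q3 q3-a->q3 q3-b->q4 q4-a->q4 q4-b->q0

The only thing that matters is how many `b`s have appeared, reduced mod 5. Use one state per residue: q0 for 0, …, q4 for 4. Reading `b` moves to the next residue; anything else stays put. q3 is accepting.
5 states suffice.
        a   b  
>  q0   q0  q1 
   q1   q1  q2 
   q2   q2  q3 
 * q3   q3  q4 
   q4   q4  q0 
(> = start, * = accepting)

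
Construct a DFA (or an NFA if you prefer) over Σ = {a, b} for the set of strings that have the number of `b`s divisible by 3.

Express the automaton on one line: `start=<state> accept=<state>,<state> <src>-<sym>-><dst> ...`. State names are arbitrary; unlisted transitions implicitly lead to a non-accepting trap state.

Keep the running count of `b`s modulo 3: each `b` advances along the cycle S0 → S1 → S2 → S0 while other symbols loop. Accept at S0.
3 states suffice.
        a   b  
>* S0   S0  S1 
   S1   S1  S2 
   S2   S2  S0 
(> = start, * = accepting)

start=S0 accept=S0 S0-a->S0 S0-b->S1 S1-a->S1 S1-b->S2 S2-a->S2 S2-b->S0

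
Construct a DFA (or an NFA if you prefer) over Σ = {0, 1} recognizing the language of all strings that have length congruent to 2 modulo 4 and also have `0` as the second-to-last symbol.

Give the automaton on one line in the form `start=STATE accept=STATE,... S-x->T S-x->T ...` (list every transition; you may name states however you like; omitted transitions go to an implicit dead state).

start=s0 accept=s3 s0-0->s1 s0-1->s2 s1-0->s3 s1-1->s3 s2-0->s4 s2-1->s4 s3-0->s5 s3-1->s5 s4-0->s5 s4-1->s5 s5-0->s0 s5-1->s0

Build one automaton per condition and run them in lockstep. One (4 states) tracks the input length modulo 4; the other (7 states) tracks the last 2 symbols read. Each combined state is a pair, one component from each; accept when both components accept. Minimizing collapses redundant product states.
With 6 states:
        0   1  
>  s0   s1  s2 
   s1   s3  s3 
   s2   s4  s4 
 * s3   s5  s5 
   s4   s5  s5 
   s5   s0  s0 
(> = start, * = accepting)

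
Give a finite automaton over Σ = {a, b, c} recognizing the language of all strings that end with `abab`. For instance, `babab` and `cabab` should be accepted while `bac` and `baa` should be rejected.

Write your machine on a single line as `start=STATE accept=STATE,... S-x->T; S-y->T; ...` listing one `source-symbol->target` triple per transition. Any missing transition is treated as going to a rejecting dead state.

start=s0; accept=s4; s0-a->s1; s0-b->s0; s0-c->s0; s1-a->s1; s1-b->s2; s1-c->s0; s2-a->s3; s2-b->s0; s2-c->s0; s3-a->s1; s3-b->s4; s3-c->s0; s4-a->s3; s4-b->s0; s4-c->s0

Let each state record the length of the longest suffix of the input read so far that is also a prefix of `abab`. s1 means the last symbol is `a`; s2 means the last 2 symbols are `ab`; s3 means the last 3 symbols are `aba`; s4 means the last 4 symbols are `abab`. Accept only at s4, where the string currently ends in `abab`.
A 5-state machine:
        a   b   c  
>  s0   s1  s0  s0 
   s1   s1  s2  s0 
   s2   s3  s0  s0 
   s3   s1  s4  s0 
 * s4   s3  s0  s0 
(> = start, * = accepting)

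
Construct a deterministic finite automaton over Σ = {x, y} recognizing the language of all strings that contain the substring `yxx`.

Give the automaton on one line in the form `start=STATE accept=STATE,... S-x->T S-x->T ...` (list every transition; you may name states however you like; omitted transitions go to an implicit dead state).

Track how much of `yxx` has been matched so far: state S0 is no progress, S3 is the absorbing accept state reached once `yxx` has occurred. Intermediate states record partial matches; on a mismatch, fall back to the longest reusable overlap.
        x   y  
>  S0   S0  S1 
   S1   S2  S1 
   S2   S3  S1 
 * S3   S3  S3 
(> = start, * = accepting)

start=S0 accept=S3 S0-x->S0 S0-y->S1 S1-x->S2 S1-y->S1 S2-x->S3 S2-y->S1 S3-x->S3 S3-y->S3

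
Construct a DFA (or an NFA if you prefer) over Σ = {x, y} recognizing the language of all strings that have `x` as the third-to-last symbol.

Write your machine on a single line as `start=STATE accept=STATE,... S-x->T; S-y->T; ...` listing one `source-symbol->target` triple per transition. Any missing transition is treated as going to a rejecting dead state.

Because acceptance depends on a position counted from the end, the machine has to buffer the most recent 3 symbols. Make each state the string of the last up-to-3 symbols read; on input `x` shift the window left and append `x`. Accept when the buffered window has length 3 and begins with `x`.
With 15 states:
          x    y  
>  S0     S1   S2 
   S1     S3   S4 
   S2     S5   S6 
   S3     S7   S8 
   S4     S9  S10 
   S5    S11  S12 
   S6    S13  S14 
 * S7     S7   S8 
 * S8     S9  S10 
 * S9    S11  S12 
 * S10   S13  S14 
   S11    S7   S8 
   S12    S9  S10 
   S13   S11  S12 
   S14   S13  S14 
(> = start, * = accepting)

start=S0; accept=S7,S8,S9,S10; S0-x->S1; S0-y->S2; S1-x->S3; S1-y->S4; S2-x->S5; S2-y->S6; S3-x->S7; S3-y->S8; S4-x->S9; S4-y->S10; S5-x->S11; S5-y->S12; S6-x->S13; S6-y->S14; S7-x->S7; S7-y->S8; S8-x->S9; S8-y->S10; S9-x->S11; S9-y->S12; S10-x->S13; S10-y->S14; S11-x->S7; S11-y->S8; S12-x->S9; S12-y->S10; S13-x->S11; S13-y->S12; S14-x->S13; S14-y->S14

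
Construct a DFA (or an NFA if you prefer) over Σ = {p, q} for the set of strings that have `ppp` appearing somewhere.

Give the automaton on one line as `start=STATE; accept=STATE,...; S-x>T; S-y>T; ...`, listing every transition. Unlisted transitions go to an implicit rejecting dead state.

start=S0; accept=S3; S0-p>S1; S0-q>S0; S1-p>S2; S1-q>S0; S2-p>S3; S2-q>S0; S3-p>S3; S3-q>S3

Track how much of `ppp` has been matched so far: state S0 is no progress, S3 is the absorbing accept state reached once `ppp` has occurred. Intermediate states record partial matches; on a mismatch, fall back to the longest reusable overlap.
4 states suffice.
        p   q  
>  S0   S1  S0 
   S1   S2  S0 
   S2   S3  S0 
 * S3   S3  S3 
(> = start, * = accepting)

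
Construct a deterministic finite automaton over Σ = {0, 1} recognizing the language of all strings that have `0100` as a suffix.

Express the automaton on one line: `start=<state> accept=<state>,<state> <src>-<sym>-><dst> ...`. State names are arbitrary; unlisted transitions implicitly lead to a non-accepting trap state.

Remember how much of `0100` the current input suffix matches. State s0 means no match yet; s1 means the last symbol is `0`; s2 means the last 2 symbols are `01`; s3 means the last 3 symbols are `010`; s4 means the last 4 symbols are `0100`. Only s4 accepts. On a mismatch, fall back to the longest proper suffix that is still a prefix of `0100`.
5 states suffice.
        0   1  
>  s0   s1  s0 
   s1   s1  s2 
   s2   s3  s0 
   s3   s4  s2 
 * s4   s1  s2 
(> = start, * = accepting)

start=s0 accept=s4 s0-0->s1 s0-1->s0 s1-0->s1 s1-1->s2 s2-0->s3 s2-1->s0 s3-0->s4 s3-1->s2 s4-0->s1 s4-1->s2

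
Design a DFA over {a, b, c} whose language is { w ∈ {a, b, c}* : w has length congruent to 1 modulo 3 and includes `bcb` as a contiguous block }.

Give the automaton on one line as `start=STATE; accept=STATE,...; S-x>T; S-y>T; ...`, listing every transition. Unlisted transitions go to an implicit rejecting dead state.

start=s0; accept=s10; s0-a>s1; s0-b>s2; s0-c>s1; s1-a>s3; s1-b>s4; s1-c>s3; s2-a>s3; s2-b>s4; s2-c>s5; s3-a>s0; s3-b>s6; s3-c>s0; s4-a>s0; s4-b>s6; s4-c>s7; s5-a>s0; s5-b>s8; s5-c>s0; s6-a>s1; s6-b>s2; s6-c>s9; s7-a>s1; s7-b>s10; s7-c>s1; s8-a>s10; s8-b>s10; s8-c>s10; s9-a>s3; s9-b>s11; s9-c>s3; s10-a>s11; s10-b>s11; s10-c>s11; s11-a>s8; s11-b>s8; s11-c>s8

Build one automaton per condition and run them in lockstep. One (3 states) tracks the input length modulo 3; the other (4 states) tracks whether and how much of `bcb` has been seen. Each combined state is a pair, one component from each; accept when both components accept.
          a    b    c  
>  s0     s1   s2   s1 
   s1     s3   s4   s3 
   s2     s3   s4   s5 
   s3     s0   s6   s0 
   s4     s0   s6   s7 
   s5     s0   s8   s0 
   s6     s1   s2   s9 
   s7     s1  s10   s1 
   s8    s10  s10  s10 
   s9     s3  s11   s3 
 * s10   s11  s11  s11 
   s11    s8   s8   s8 
(> = start, * = accepting)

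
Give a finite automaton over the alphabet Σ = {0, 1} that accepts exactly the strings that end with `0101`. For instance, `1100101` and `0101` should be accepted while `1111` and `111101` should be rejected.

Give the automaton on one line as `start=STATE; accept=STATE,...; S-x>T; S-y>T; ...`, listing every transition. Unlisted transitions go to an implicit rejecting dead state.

start=q0; accept=q4; q0-0>q1; q0-1>q0; q1-0>q1; q1-1>q2; q2-0>q3; q2-1>q0; q3-0>q1; q3-1>q4; q4-0>q3; q4-1>q0

Let each state record the length of the longest suffix of the input read so far that is also a prefix of `0101`. q1 means the last symbol is `0`; q2 means the last 2 symbols are `01`; q3 means the last 3 symbols are `010`; q4 means the last 4 symbols are `0101`. Accept only at q4, where the string currently ends in `0101`.
A 5-state machine:
        0   1  
>  q0   q1  q0 
   q1   q1  q2 
   q2   q3  q0 
   q3   q1  q4 
 * q4   q3  q0 
(> = start, * = accepting)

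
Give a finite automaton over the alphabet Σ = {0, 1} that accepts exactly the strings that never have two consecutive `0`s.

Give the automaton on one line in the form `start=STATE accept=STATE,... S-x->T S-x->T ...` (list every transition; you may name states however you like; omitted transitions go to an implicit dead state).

start=s0 accept=s0,s1 s0-0->s1 s0-1->s0 s1-0->s2 s1-1->s0 s2-0->s2 s2-1->s2

Track partial matches of the forbidden pattern `00`. State s2 is a dead state reached once `00` has occurred; every other state accepts. s0 means no part of `00` is currently matched.
3 states suffice.
        0   1  
>* s0   s1  s0 
 * s1   s2  s0 
   s2   s2  s2 
(> = start, * = accepting)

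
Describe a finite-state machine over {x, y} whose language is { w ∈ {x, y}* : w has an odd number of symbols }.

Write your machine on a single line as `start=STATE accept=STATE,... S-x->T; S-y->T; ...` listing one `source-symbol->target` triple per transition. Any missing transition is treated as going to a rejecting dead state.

start=S0; accept=S1; S0-x->S1; S0-y->S1; S1-x->S0; S1-y->S0

Only the length mod 2 matters, so use a 2-cycle: from any state, every input symbol moves to the next state, wrapping S1 back to S0. Mark S1 accepting.
2 states suffice.
        x   y  
>  S0   S1  S1 
 * S1   S0  S0 
(> = start, * = accepting)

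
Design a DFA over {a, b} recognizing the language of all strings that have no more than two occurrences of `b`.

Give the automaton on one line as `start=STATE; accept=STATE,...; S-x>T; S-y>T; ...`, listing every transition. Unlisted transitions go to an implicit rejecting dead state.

start=s0; accept=s0,s1,s2; s0-a>s0; s0-b>s1; s1-a>s1; s1-b>s2; s2-a>s2; s2-b>s3; s3-a>s3; s3-b>s3

Count `b`s, saturating at 3: states s0 through s2 mean 0 through 2 `b`s seen; s3 means more than 2. Each `b` increments (capped at s3); other symbols loop. Accept from {s0, s1, s2}.
4 states suffice.
        a   b  
>* s0   s0  s1 
 * s1   s1  s2 
 * s2   s2  s3 
   s3   s3  s3 
(> = start, * = accepting)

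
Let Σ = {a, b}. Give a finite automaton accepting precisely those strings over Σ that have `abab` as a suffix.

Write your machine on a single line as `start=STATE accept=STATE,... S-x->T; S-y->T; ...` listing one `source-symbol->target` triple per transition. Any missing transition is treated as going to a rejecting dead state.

start=s0; accept=s4; s0-a->s1; s0-b->s0; s1-a->s1; s1-b->s2; s2-a->s3; s2-b->s0; s3-a->s1; s3-b->s4; s4-a->s3; s4-b->s0

Let each state record the length of the longest suffix of the input read so far that is also a prefix of `abab`. s1 means the last symbol is `a`; s2 means the last 2 symbols are `ab`; s3 means the last 3 symbols are `aba`; s4 means the last 4 symbols are `abab`. Accept only at s4, where the string currently ends in `abab`.
With 5 states:
        a   b  
>  s0   s1  s0 
   s1   s1  s2 
   s2   s3  s0 
   s3   s1  s4 
 * s4   s3  s0 
(> = start, * = accepting)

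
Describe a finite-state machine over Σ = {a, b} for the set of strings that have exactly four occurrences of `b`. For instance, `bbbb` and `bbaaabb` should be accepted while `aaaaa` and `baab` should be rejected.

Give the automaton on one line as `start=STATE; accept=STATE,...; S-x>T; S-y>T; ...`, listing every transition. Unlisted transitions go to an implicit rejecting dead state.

Count `b`s, saturating at 5: states s0 through s4 mean 0 through 4 `b`s seen; s5 means more than 4. Each `b` increments (capped at s5); other symbols loop. Accept from {s4}.
With 6 states:
        a   b  
>  s0   s0  s1 
   s1   s1  s2 
   s2   s2  s3 
   s3   s3  s4 
 * s4   s4  s5 
   s5   s5  s5 
(> = start, * = accepting)

start=s0; accept=s4; s0-a>s0; s0-b>s1; s1-a>s1; s1-b>s2; s2-a>s2; s2-b>s3; s3-a>s3; s3-b>s4; s4-a>s4; s4-b>s5; s5-a>s5; s5-b>s5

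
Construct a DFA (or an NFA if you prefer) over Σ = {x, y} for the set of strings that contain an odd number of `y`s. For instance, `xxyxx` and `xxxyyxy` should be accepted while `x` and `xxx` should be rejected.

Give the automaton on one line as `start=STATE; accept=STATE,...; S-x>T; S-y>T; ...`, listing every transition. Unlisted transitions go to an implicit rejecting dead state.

start=A; accept=B; A-x>A; A-y>B; B-x>B; B-y>A

The only thing that matters is how many `y`s have appeared, reduced mod 2. Use one state per residue: A for 0, …, B for 1. Reading `y` moves to the next residue; anything else stays put. B is accepting.
       x  y 
>  A   A  B 
 * B   B  A 
(> = start, * = accepting)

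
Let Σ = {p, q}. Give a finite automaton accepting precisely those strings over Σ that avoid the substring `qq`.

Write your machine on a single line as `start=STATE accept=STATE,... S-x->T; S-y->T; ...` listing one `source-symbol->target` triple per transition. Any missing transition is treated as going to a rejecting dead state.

start=A; accept=A,B; A-p->A; A-q->B; B-p->A; B-q->C; C-p->C; C-q->C

Track partial matches of the forbidden pattern `qq`. State C is a dead state reached once `qq` has occurred; every other state accepts. A means no part of `qq` is currently matched.
3 states suffice.
       p  q 
>* A   A  B 
 * B   A  C 
   C   C  C 
(> = start, * = accepting)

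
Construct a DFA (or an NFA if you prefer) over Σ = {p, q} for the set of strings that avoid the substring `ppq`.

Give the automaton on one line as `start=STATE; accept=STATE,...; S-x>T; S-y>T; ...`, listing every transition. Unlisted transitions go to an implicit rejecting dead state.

This is the complement of 'contains `ppq`'. Use the same substring-matching states — A through D holding how much of `ppq` has just been matched — but flip the accepting set: everything except the trap D accepts.
       p  q 
>* A   B  A 
 * B   C  A 
 * C   C  D 
   D   D  D 
(> = start, * = accepting)

start=A; accept=A,B,C; A-p>B; A-q>A; B-p>C; B-q>A; C-p>C; C-q>D; D-p>D; D-q>D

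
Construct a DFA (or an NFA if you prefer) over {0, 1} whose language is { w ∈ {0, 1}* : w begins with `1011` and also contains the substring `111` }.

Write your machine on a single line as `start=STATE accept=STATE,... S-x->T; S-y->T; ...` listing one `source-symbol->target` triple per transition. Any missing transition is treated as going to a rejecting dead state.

Run two small machines in parallel and take their product. One (6 states) tracks whether the input so far still matches the prefix `1011`; the other (4 states) tracks whether and how much of `111` has been seen. Each combined state is a pair, one component from each; accept when both components accept.
12 states suffice.
       0  1 
>  A   B  C 
   B   B  D 
   C   E  F 
   D   B  F 
   E   B  G 
   F   B  H 
   G   B  I 
   H   H  H 
   I   J  K 
   J   J  L 
 * K   K  K 
   L   J  I 
(> = start, * = accepting)

start=A; accept=K; A-0->B; A-1->C; B-0->B; B-1->D; C-0->E; C-1->F; D-0->B; D-1->F; E-0->B; E-1->G; F-0->B; F-1->H; G-0->B; G-1->I; H-0->H; H-1->H; I-0->J; I-1->K; J-0->J; J-1->L; K-0->K; K-1->K; L-0->J; L-1->I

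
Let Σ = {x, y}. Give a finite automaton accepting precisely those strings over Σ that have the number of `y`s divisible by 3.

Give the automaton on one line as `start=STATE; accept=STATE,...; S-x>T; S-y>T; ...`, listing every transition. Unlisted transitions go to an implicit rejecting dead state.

start=S0; accept=S0; S0-x>S0; S0-y>S1; S1-x>S1; S1-y>S2; S2-x>S2; S2-y>S0

Keep the running count of `y`s modulo 3: each `y` advances along the cycle S0 → S1 → S2 → S0 while other symbols loop. Accept at S0.
3 states suffice.
        x   y  
>* S0   S0  S1 
   S1   S1  S2 
   S2   S2  S0 
(> = start, * = accepting)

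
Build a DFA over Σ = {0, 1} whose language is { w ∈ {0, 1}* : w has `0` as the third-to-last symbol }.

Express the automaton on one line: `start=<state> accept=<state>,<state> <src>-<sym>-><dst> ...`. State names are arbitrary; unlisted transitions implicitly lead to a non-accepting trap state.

start=S0 accept=S7,S8,S9,S10 S0-0->S1 S0-1->S2 S1-0->S3 S1-1->S4 S2-0->S5 S2-1->S6 S3-0->S7 S3-1->S8 S4-0->S9 S4-1->S10 S5-0->S11 S5-1->S12 S6-0->S13 S6-1->S14 S7-0->S7 S7-1->S8 S8-0->S9 S8-1->S10 S9-0->S11 S9-1->S12 S10-0->S13 S10-1->S14 S11-0->S7 S11-1->S8 S12-0->S9 S12-1->S10 S13-0->S11 S13-1->S12 S14-0->S13 S14-1->S14

Because acceptance depends on a position counted from the end, the machine has to buffer the most recent 3 symbols. Make each state the string of the last up-to-3 symbols read; on input `x` shift the window left and append `x`. Accept when the buffered window has length 3 and begins with `0`.
A 15-state machine:
          0    1  
>  S0     S1   S2 
   S1     S3   S4 
   S2     S5   S6 
   S3     S7   S8 
   S4     S9  S10 
   S5    S11  S12 
   S6    S13  S14 
 * S7     S7   S8 
 * S8     S9  S10 
 * S9    S11  S12 
 * S10   S13  S14 
   S11    S7   S8 
   S12    S9  S10 
   S13   S11  S12 
   S14   S13  S14 
(> = start, * = accepting)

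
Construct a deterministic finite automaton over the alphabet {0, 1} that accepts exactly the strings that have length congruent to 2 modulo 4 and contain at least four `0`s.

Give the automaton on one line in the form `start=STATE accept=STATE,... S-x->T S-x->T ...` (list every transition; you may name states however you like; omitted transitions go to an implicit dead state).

Handle the two conditions separately and then intersect. The first has 4 states tracking the input length modulo 4; the second has 6 states tracking the count of `0`s, saturating at 5. A product state is a pair (one from each), accepting exactly when both do. Equivalent product states are then merged.
20 states suffice.
       0  1 
>  A   B  C 
   B   D  E 
   C   E  F 
   D   G  H 
   E   H  I 
   F   I  J 
   G   K  L 
   H   L  M 
   I   M  N 
   J   N  A 
   K   O  O 
   L   O  P 
   M   P  Q 
   N   Q  B 
   O   R  R 
   P   R  S 
   Q   S  D 
 * R   T  T 
   S   T  G 
   T   K  K 
(> = start, * = accepting)

start=A accept=R A-0->B A-1->C B-0->D B-1->E C-0->E C-1->F D-0->G D-1->H E-0->H E-1->I F-0->I F-1->J G-0->K G-1->L H-0->L H-1->M I-0->M I-1->N J-0->N J-1->A K-0->O K-1->O L-0->O L-1->P M-0->P M-1->Q N-0->Q N-1->B O-0->R O-1->R P-0->R P-1->S Q-0->S Q-1->D R-0->T R-1->T S-0->T S-1->G T-0->K T-1->K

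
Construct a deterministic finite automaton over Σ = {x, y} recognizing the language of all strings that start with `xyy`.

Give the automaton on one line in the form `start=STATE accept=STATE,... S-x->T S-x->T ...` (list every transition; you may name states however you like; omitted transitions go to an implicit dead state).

Check the first 3 symbols one by one: A through C record how many have matched `xyy` so far; any wrong symbol goes to the dead state E. After all 3 match we enter the accepting sink D.
5 states suffice.
       x  y 
>  A   B  E 
   B   E  C 
   C   E  D 
 * D   D  D 
   E   E  E 
(> = start, * = accepting)

start=A accept=D A-x->B A-y->E B-x->E B-y->C C-x->E C-y->D D-x->D D-y->D E-x->E E-y->E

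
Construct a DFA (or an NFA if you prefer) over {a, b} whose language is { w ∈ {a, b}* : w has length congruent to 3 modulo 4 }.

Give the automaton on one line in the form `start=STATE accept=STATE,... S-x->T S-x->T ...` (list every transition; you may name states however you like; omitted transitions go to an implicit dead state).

Count input length modulo 4: every symbol advances one step around the cycle q0 → q1 → q2 → q3 → q0. Accept at q3.
A 4-state machine:
        a   b  
>  q0   q1  q1 
   q1   q2  q2 
   q2   q3  q3 
 * q3   q0  q0 
(> = start, * = accepting)

start=q0 accept=q3 q0-a->q1 q0-b->q1 q1-a->q2 q1-b->q2 q2-a->q3 q2-b->q3 q3-a->q0 q3-b->q0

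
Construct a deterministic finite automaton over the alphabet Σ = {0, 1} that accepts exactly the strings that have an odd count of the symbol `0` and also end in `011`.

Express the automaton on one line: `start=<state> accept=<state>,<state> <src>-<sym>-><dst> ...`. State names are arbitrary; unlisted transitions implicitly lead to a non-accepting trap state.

start=s0 accept=s3 s0-0->s1 s0-1->s0 s1-0->s0 s1-1->s2 s2-0->s0 s2-1->s3 s3-0->s0 s3-1->s4 s4-0->s0 s4-1->s4

Handle the two conditions separately and then intersect. The first has 2 states tracking the count of `0`s modulo 2; the second has 4 states tracking how much of the suffix `011` has currently been matched. A product state is a pair (one from each), accepting exactly when both do. Equivalent product states are then merged.
A 5-state machine:
        0   1  
>  s0   s1  s0 
   s1   s0  s2 
   s2   s0  s3 
 * s3   s0  s4 
   s4   s0  s4 
(> = start, * = accepting)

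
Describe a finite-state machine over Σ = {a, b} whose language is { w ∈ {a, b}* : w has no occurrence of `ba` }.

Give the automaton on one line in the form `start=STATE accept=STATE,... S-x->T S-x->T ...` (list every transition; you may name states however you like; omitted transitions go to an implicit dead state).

start=q0 accept=q0,q1 q0-a->q0 q0-b->q1 q1-a->q2 q1-b->q1 q2-a->q2 q2-b->q2

Track partial matches of the forbidden pattern `ba`. State q2 is a dead state reached once `ba` has occurred; every other state accepts. q0 means no part of `ba` is currently matched.
        a   b  
>* q0   q0  q1 
 * q1   q2  q1 
   q2   q2  q2 
(> = start, * = accepting)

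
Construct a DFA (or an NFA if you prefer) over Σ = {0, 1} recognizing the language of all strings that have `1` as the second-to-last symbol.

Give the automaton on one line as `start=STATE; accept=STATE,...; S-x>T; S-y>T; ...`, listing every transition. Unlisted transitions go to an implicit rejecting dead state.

start=q0; accept=q5,q6; q0-0>q1; q0-1>q2; q1-0>q3; q1-1>q4; q2-0>q5; q2-1>q6; q3-0>q3; q3-1>q4; q4-0>q5; q4-1>q6; q5-0>q3; q5-1>q4; q6-0>q5; q6-1>q6

Because acceptance depends on a position counted from the end, the machine has to buffer the most recent 2 symbols. Make each state the string of the last up-to-2 symbols read; on input `x` shift the window left and append `x`. Accept when the buffered window has length 2 and begins with `1`.
        0   1  
>  q0   q1  q2 
   q1   q3  q4 
   q2   q5  q6 
   q3   q3  q4 
   q4   q5  q6 
 * q5   q3  q4 
 * q6   q5  q6 
(> = start, * = accepting)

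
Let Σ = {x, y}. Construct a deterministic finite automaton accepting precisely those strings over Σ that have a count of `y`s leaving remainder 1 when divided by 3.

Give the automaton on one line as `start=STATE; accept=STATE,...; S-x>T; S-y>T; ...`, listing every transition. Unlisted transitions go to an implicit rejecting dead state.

Keep the running count of `y`s modulo 3: each `y` advances along the cycle S0 → S1 → S2 → S0 while other symbols loop. Accept at S1.
With 3 states:
        x   y  
>  S0   S0  S1 
 * S1   S1  S2 
   S2   S2  S0 
(> = start, * = accepting)

start=S0; accept=S1; S0-x>S0; S0-y>S1; S1-x>S1; S1-y>S2; S2-x>S2; S2-y>S0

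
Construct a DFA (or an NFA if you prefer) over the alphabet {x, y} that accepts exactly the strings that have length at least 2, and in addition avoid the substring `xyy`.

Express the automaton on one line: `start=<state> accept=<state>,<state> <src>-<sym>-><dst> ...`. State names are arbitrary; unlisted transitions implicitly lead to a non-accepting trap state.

start=s0 accept=s3,s4,s5 s0-x->s1 s0-y->s2 s1-x->s3 s1-y->s4 s2-x->s3 s2-y->s5 s3-x->s3 s3-y->s4 s4-x->s3 s4-y->s6 s5-x->s3 s5-y->s5 s6-x->s6 s6-y->s6

Build one automaton per condition and run them in lockstep. One (4 states) tracks the input length, saturating at 3; the other (4 states) tracks partial matches of the forbidden pattern `xyy`. Each combined state is a pair, one component from each; accept when both components accept. After merging equivalent states the machine shrinks.
With 7 states:
        x   y  
>  s0   s1  s2 
   s1   s3  s4 
   s2   s3  s5 
 * s3   s3  s4 
 * s4   s3  s6 
 * s5   s3  s5 
   s6   s6  s6 
(> = start, * = accepting)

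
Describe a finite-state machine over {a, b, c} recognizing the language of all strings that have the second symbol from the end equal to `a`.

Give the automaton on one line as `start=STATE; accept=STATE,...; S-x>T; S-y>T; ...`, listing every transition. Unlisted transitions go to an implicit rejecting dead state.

start=q0; accept=q4,q5,q6; q0-a>q1; q0-b>q2; q0-c>q3; q1-a>q4; q1-b>q5; q1-c>q6; q2-a>q7; q2-b>q8; q2-c>q9; q3-a>q10; q3-b>q11; q3-c>q12; q4-a>q4; q4-b>q5; q4-c>q6; q5-a>q7; q5-b>q8; q5-c>q9; q6-a>q10; q6-b>q11; q6-c>q12; q7-a>q4; q7-b>q5; q7-c>q6; q8-a>q7; q8-b>q8; q8-c>q9; q9-a>q10; q9-b>q11; q9-c>q12; q10-a>q4; q10-b>q5; q10-c>q6; q11-a>q7; q11-b>q8; q11-c>q9; q12-a>q10; q12-b>q11; q12-c>q12

Because acceptance depends on a position counted from the end, the machine has to buffer the most recent 2 symbols. Make each state the string of the last up-to-2 symbols read; on input `x` shift the window left and append `x`. Accept when the buffered window has length 2 and begins with `a`.
A 13-state machine:
          a    b    c  
>  q0     q1   q2   q3 
   q1     q4   q5   q6 
   q2     q7   q8   q9 
   q3    q10  q11  q12 
 * q4     q4   q5   q6 
 * q5     q7   q8   q9 
 * q6    q10  q11  q12 
   q7     q4   q5   q6 
   q8     q7   q8   q9 
   q9    q10  q11  q12 
   q10    q4   q5   q6 
   q11    q7   q8   q9 
   q12   q10  q11  q12 
(> = start, * = accepting)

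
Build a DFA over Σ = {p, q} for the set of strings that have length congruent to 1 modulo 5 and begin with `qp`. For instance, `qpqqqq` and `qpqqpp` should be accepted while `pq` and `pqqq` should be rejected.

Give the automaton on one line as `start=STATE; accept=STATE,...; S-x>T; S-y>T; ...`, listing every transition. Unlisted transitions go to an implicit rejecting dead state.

Build one automaton per condition and run them in lockstep. One (5 states) tracks the input length modulo 5; the other (4 states) tracks whether the input so far still matches the prefix `qp`. Each combined state is a pair, one component from each; accept when both components accept. Minimizing collapses redundant product states.
8 states suffice.
       p  q 
>  A   B  C 
   B   B  B 
   C   D  B 
   D   E  E 
   E   F  F 
   F   G  G 
   G   H  H 
 * H   D  D 
(> = start, * = accepting)

start=A; accept=H; A-p>B; A-q>C; B-p>B; B-q>B; C-p>D; C-q>B; D-p>E; D-q>E; E-p>F; E-q>F; F-p>G; F-q>G; G-p>H; G-q>H; H-p>D; H-q>D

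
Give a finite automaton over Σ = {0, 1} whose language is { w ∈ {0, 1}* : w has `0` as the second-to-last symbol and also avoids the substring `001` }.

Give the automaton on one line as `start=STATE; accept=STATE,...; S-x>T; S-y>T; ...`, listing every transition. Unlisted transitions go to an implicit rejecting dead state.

Handle the two conditions separately and then intersect. One (7 states) tracks the last 2 symbols read; the other (4 states) tracks partial matches of the forbidden pattern `001`. Each combined state is a pair, one component from each; accept when both components accept.
An 11-state machine:
       0  1 
>  A   B  C 
   B   D  E 
   C   F  G 
 * D   D  H 
 * E   F  G 
   F   D  E 
   G   F  G 
   H   I  J 
   I   K  H 
   J   I  J 
   K   K  H 
(> = start, * = accepting)

start=A; accept=D,E; A-0>B; A-1>C; B-0>D; B-1>E; C-0>F; C-1>G; D-0>D; D-1>H; E-0>F; E-1>G; F-0>D; F-1>E; G-0>F; G-1>G; H-0>I; H-1>J; I-0>K; I-1>H; J-0>I; J-1>J; K-0>K; K-1>H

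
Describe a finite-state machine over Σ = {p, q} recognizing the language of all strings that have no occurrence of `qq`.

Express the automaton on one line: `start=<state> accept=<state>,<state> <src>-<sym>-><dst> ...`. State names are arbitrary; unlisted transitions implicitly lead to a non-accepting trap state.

start=S0 accept=S0,S1 S0-p->S0 S0-q->S1 S1-p->S0 S1-q->S2 S2-p->S2 S2-q->S2

This is the complement of 'contains `qq`'. Use the same substring-matching states — S0 through S2 holding how much of `qq` has just been matched — but flip the accepting set: everything except the trap S2 accepts.
A 3-state machine:
        p   q  
>* S0   S0  S1 
 * S1   S0  S2 
   S2   S2  S2 
(> = start, * = accepting)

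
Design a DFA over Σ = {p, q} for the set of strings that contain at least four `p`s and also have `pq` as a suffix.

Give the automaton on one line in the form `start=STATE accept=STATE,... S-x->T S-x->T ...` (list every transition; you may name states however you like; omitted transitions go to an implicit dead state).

Handle the two conditions separately and then intersect. One (6 states) tracks the count of `p`s, saturating at 5; the other (3 states) tracks how much of the suffix `pq` has currently been matched. Each combined state is a pair, one component from each; accept when both components accept. Equivalent product states are then merged.
        p   q  
>  S0   S1  S0 
   S1   S2  S1 
   S2   S3  S2 
   S3   S4  S3 
   S4   S4  S5 
 * S5   S4  S3 
(> = start, * = accepting)

start=S0 accept=S5 S0-p->S1 S0-q->S0 S1-p->S2 S1-q->S1 S2-p->S3 S2-q->S2 S3-p->S4 S3-q->S3 S4-p->S4 S4-q->S5 S5-p->S4 S5-q->S3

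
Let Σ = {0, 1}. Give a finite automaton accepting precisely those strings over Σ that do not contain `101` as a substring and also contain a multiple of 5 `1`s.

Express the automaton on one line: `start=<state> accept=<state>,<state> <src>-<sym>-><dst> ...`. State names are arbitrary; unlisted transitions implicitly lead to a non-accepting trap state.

start=S0 accept=S0,S13,S15 S0-0->S0 S0-1->S1 S1-0->S2 S1-1->S3 S2-0->S4 S2-1->S5 S3-0->S6 S3-1->S7 S4-0->S4 S4-1->S3 S5-0->S5 S5-1->S5 S6-0->S8 S6-1->S5 S7-0->S9 S7-1->S10 S8-0->S8 S8-1->S7 S9-0->S11 S9-1->S5 S10-0->S12 S10-1->S13 S11-0->S11 S11-1->S10 S12-0->S14 S12-1->S5 S13-0->S15 S13-1->S1 S14-0->S14 S14-1->S13 S15-0->S0 S15-1->S5

Run two small machines in parallel and take their product. The first has 4 states tracking partial matches of the forbidden pattern `101`; the second has 5 states tracking the count of `1`s modulo 5. A product state is a pair (one from each), accepting exactly when both do. Equivalent product states are then merged.
A 16-state machine:
          0    1  
>* S0     S0   S1 
   S1     S2   S3 
   S2     S4   S5 
   S3     S6   S7 
   S4     S4   S3 
   S5     S5   S5 
   S6     S8   S5 
   S7     S9  S10 
   S8     S8   S7 
   S9    S11   S5 
   S10   S12  S13 
   S11   S11  S10 
   S12   S14   S5 
 * S13   S15   S1 
   S14   S14  S13 
 * S15    S0   S5 
(> = start, * = accepting)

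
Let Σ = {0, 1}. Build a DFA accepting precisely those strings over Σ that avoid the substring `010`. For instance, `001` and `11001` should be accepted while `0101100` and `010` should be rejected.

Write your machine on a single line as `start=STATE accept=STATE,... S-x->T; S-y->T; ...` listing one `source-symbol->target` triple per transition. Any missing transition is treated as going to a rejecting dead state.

This is the complement of 'contains `010`'. Use the same substring-matching states — S0 through S3 holding how much of `010` has just been matched — but flip the accepting set: everything except the trap S3 accepts.
A 4-state machine:
        0   1  
>* S0   S1  S0 
 * S1   S1  S2 
 * S2   S3  S0 
   S3   S3  S3 
(> = start, * = accepting)

start=S0; accept=S0,S1,S2; S0-0->S1; S0-1->S0; S1-0->S1; S1-1->S2; S2-0->S3; S2-1->S0; S3-0->S3; S3-1->S3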